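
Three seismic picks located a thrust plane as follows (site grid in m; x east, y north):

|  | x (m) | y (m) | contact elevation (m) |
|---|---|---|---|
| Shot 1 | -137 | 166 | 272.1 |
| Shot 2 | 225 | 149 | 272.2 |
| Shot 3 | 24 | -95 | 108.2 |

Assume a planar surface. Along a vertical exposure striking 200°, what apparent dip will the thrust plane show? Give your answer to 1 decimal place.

31.7°

Let the plane be z = a·x + b·y + c.
Shot 2−Shot 1: 362a − 17b = 0.1;  Shot 3−Shot 1: 161a − 261b = −163.9.
Solving gives a = 0.03065, b = 0.64688.
Unit vector along 200° is (sin 200°, cos 200°) = (-0.3420, -0.9397).
Slope in that direction = a·(-0.3420) + b·(-0.9397) = −0.61835.
Apparent dip = arctan|0.61835| = 31.7° (true dip is 32.9°, so apparent ≤ true as expected).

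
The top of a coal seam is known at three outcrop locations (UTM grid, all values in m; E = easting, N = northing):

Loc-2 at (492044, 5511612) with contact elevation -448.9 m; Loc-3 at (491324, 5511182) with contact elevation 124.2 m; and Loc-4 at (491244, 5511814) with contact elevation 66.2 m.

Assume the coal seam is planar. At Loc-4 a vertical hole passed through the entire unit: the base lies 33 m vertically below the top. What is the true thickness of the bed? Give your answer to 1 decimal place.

Let the plane be z = a·E + b·N + c.
Loc-3−Loc-2: −720a − 430b = 573.1;  Loc-4−Loc-2: −800a + 202b = 515.1.
Solving gives a = −0.68907, b = −0.17900.
|∇z| = √(a²+b²) = 0.71194, so dip δ = arctan(0.71194) = 35.45°.
True thickness = vertical thickness × cos δ = 33 × cos 35.45° = 26.9 m.

26.9 m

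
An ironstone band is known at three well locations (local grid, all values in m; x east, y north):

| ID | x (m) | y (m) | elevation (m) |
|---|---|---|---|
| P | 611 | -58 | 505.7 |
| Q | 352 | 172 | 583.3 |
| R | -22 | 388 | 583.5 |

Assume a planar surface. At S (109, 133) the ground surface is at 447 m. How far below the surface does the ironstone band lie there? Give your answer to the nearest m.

Two edge vectors: P→Q = (-259, 230, 77.6), P→R = (-633, 446, 77.8).
Normal n = (P→Q) × (P→R) = (-16715.6, -28970.6, 30076).
So ∂z/∂x = −n_x/n_z = 0.55578 and ∂z/∂y = −n_y/n_z = 0.96325.
Intercept c from P: 505.7 − 339.58 + 55.87 = 221.99.
At (109, 133): z_contact = 60.6 + 128.1 + 221.99 = 410.7 m.
Depth below ground = 447 − 410.7 = 36 m.

36 m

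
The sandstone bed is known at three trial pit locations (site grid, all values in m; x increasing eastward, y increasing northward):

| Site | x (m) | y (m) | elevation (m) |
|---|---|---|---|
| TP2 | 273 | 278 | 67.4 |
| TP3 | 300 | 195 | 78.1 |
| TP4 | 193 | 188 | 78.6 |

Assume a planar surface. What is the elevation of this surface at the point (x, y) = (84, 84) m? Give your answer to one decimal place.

91.5 m

Two edge vectors: TP2→TP3 = (27, -83, 10.7), TP2→TP4 = (-80, -90, 11.2).
Normal n = (TP2→TP3) × (TP2→TP4) = (33.4, -1158.4, -9070).
So ∂z/∂x = −n_x/n_z = 0.00368 and ∂z/∂y = −n_y/n_z = −0.12772.
Intercept c from TP2: 67.4 − 1.01 + 35.51 = 101.90.
At (84, 84): z = 0.3 − 10.7 + 101.90 = 91.5 m.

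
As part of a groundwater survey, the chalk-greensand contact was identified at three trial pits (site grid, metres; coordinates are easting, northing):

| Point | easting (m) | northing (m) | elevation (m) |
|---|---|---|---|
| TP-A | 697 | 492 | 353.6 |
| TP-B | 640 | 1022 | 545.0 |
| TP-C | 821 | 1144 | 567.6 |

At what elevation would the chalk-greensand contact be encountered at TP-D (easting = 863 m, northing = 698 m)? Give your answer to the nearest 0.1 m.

Let the plane be z = a·easting + b·northing + c.
TP-B−TP-A: −57a + 530b = 191.4;  TP-C−TP-A: 124a + 652b = 214.
Solving gives a = −0.110540, b = 0.349244.
Then c = 353.6 − a·697 − b·492 = 258.82.
At (863, 698): z = −95.4 + 243.8 + 258.82 = 407.2 m.

407.2 m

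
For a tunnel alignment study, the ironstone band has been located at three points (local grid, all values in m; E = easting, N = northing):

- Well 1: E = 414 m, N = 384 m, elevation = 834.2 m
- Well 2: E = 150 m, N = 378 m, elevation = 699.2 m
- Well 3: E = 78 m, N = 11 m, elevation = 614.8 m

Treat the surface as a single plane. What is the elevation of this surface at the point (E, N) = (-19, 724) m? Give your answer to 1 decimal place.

Let the plane be z = a·E + b·N + c.
Well 2−Well 1: −264a − 6b = −135;  Well 3−Well 1: −336a − 373b = −219.4.
Solving gives a = 0.50840, b = 0.13023.
Then c = 834.2 − a·414 − b·384 = 573.71.
At (-19, 724): z = −9.7 + 94.3 + 573.71 = 658.3 m.

658.3 m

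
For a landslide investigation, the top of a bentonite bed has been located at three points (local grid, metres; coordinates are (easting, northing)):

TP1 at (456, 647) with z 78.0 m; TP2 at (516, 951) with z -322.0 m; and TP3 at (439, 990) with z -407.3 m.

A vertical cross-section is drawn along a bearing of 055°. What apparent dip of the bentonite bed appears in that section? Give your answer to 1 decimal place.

Let the plane be z = a·E + b·N + c.
TP2−TP1: 60a + 304b = −400;  TP3−TP1: −17a + 343b = −485.3.
Solving gives a = 0.40124, b = −1.39498.
Unit vector along 055° is (sin 55°, cos 55°) = (0.8192, 0.5736).
Slope in that direction = a·(0.8192) + b·(0.5736) = −0.47145.
Apparent dip = arctan|0.47145| = 25.2° (true dip is 55.4°, so apparent ≤ true as expected).

25.2°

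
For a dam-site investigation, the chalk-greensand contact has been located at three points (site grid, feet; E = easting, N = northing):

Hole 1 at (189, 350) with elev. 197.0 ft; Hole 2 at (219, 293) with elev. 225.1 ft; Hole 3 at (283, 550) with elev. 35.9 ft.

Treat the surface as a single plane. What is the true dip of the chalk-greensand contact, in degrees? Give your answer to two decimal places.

36.09°

Two edge vectors: Hole 1→Hole 2 = (30, -57, 28.1), Hole 1→Hole 3 = (94, 200, -161.1).
Normal n = (Hole 1→Hole 2) × (Hole 1→Hole 3) = (3562.7, 7474.4, 11358).
So ∂z/∂E = −n_x/n_z = −0.31367 and ∂z/∂N = −n_y/n_z = −0.65807.
Gradient magnitude |∇z| = √(a² + b²) = √(0.09839 + 0.43306) = 0.72901.
True dip = arctan(0.72901) = 36.09°, dipping toward NNE (azimuth ≈ 025°).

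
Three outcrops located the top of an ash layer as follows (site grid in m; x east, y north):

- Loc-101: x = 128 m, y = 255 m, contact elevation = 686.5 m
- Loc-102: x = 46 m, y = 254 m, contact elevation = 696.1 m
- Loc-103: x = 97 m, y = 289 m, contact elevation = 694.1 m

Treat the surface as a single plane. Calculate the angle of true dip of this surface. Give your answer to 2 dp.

Let the plane be z = a·x + b·y + c.
Loc-102−Loc-101: −82a − 1b = 9.6;  Loc-103−Loc-101: −31a + 34b = 7.6.
Solving gives a = −0.11848, b = 0.11550.
Gradient magnitude |∇z| = √(a² + b²) = √(0.01404 + 0.01334) = 0.16546.
True dip = arctan(0.16546) = 9.40°, dipping toward SE (azimuth ≈ 134°).

9.40°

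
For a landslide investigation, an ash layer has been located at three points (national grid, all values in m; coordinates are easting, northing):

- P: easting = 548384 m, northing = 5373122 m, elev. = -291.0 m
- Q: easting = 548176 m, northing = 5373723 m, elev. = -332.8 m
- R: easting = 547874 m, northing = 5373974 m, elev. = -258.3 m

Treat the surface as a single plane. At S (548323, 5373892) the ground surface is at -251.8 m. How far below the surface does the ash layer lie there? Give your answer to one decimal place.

Two edge vectors: P→Q = (-208, 601, -41.8), P→R = (-510, 852, 32.7).
Normal n = (P→Q) × (P→R) = (55266.3, 28119.6, 129294).
So ∂z/∂easting = −n_x/n_z = −0.427446749 and ∂z/∂northing = −n_y/n_z = −0.217485730.
Intercept c from P: -291 + 234404.96 + 1168577.36 = 1402691.32.
At (548323, 5373892): z_contact = −234378.88 − 1168744.83 + 1402691.32 = -432.39 m.
Depth below ground = -251.8 − (-432.39) = 180.6 m.

180.6 m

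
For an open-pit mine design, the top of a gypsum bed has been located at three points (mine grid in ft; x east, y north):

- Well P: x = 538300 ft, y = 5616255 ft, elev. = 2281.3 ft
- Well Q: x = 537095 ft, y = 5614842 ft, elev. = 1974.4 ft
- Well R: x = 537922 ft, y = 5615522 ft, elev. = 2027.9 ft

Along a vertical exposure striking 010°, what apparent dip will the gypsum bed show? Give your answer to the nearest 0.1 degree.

Let the plane be z = a·x + b·y + c.
Well Q−Well P: −1205a − 1413b = −306.9;  Well R−Well P: −378a − 733b = −253.4.
Solving gives a = −0.38120, b = 0.54228.
Unit vector along 010° is (sin 10°, cos 10°) = (0.1736, 0.9848).
Slope in that direction = a·(0.1736) + b·(0.9848) = 0.46785.
Apparent dip = arctan|0.46785| = 25.1° (true dip is 33.5°, so apparent ≤ true as expected).

25.1°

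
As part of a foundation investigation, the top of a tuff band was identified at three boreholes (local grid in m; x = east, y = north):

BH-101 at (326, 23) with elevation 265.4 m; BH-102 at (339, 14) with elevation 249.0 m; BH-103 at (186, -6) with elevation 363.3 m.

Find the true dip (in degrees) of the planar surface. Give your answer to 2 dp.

Let the plane be z = a·x + b·y + c.
BH-102−BH-101: 13a − 9b = −16.4;  BH-103−BH-101: −140a − 29b = 97.9.
Solving gives a = −0.82877, b = 0.62511.
Gradient magnitude |∇z| = √(a² + b²) = √(0.68686 + 0.39076) = 1.03809.
True dip = arctan(1.03809) = 46.07°, dipping toward SE (azimuth ≈ 127°).

46.07°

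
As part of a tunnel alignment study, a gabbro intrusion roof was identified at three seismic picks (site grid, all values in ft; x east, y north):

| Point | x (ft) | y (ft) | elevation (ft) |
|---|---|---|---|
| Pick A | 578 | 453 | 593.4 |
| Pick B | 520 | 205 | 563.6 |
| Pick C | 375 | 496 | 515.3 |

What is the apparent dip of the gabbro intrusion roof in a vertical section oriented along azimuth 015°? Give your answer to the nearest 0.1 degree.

7.3°

Two edge vectors: Pick A→Pick B = (-58, -248, -29.8), Pick A→Pick C = (-203, 43, -78.1).
Normal n = (Pick A→Pick B) × (Pick A→Pick C) = (20650.2, 1519.6, -52838).
So ∂z/∂x = −n_x/n_z = 0.39082 and ∂z/∂y = −n_y/n_z = 0.02876.
Unit vector along 015° is (sin 15°, cos 15°) = (0.2588, 0.9659).
Slope in that direction = a·(0.2588) + b·(0.9659) = 0.12893.
Apparent dip = arctan|0.12893| = 7.3° (true dip is 21.4°, so apparent ≤ true as expected).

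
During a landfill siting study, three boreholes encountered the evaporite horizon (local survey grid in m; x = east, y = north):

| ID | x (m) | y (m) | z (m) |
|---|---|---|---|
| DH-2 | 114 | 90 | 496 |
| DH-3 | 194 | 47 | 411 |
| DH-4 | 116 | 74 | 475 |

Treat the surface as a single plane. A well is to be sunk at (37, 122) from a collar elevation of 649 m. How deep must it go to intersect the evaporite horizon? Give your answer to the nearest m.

Two edge vectors: DH-2→DH-3 = (80, -43, -85), DH-2→DH-4 = (2, -16, -21).
Normal n = (DH-2→DH-3) × (DH-2→DH-4) = (-457, 1510, -1194).
So ∂z/∂x = −n_x/n_z = −0.38275 and ∂z/∂y = −n_y/n_z = 1.26466.
Intercept c from DH-2: 496 + 43.63 − 113.82 = 425.81.
At (37, 122): z_contact = −14.2 + 154.3 + 425.81 = 565.9 m.
Depth below ground = 649 − 565.9 = 83 m.

83 m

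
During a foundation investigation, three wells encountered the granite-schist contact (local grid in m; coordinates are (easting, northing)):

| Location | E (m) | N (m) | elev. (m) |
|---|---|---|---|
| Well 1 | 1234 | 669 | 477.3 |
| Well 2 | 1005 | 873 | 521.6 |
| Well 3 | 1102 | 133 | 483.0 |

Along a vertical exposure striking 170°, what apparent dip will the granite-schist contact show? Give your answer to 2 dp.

3.36°

Two edge vectors: Well 1→Well 2 = (-229, 204, 44.3), Well 1→Well 3 = (-132, -536, 5.7).
Normal n = (Well 1→Well 2) × (Well 1→Well 3) = (24907.6, -4542.3, 149672).
So ∂z/∂E = −n_x/n_z = −0.16641 and ∂z/∂N = −n_y/n_z = 0.03035.
Unit vector along 170° is (sin 170°, cos 170°) = (0.1736, -0.9848).
Slope in that direction = a·(0.1736) + b·(-0.9848) = −0.05878.
Apparent dip = arctan|0.05878| = 3.36° (true dip is 9.6°, so apparent ≤ true as expected).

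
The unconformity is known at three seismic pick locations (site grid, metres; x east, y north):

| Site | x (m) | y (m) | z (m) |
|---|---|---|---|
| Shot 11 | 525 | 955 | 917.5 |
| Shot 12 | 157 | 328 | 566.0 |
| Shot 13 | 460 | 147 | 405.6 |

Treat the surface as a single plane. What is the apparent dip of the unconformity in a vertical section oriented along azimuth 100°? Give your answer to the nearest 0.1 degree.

Let the plane be z = a·x + b·y + c.
Shot 12−Shot 11: −368a − 627b = −351.5;  Shot 13−Shot 11: −65a − 808b = −511.9.
Solving gives a = −0.14400, b = 0.64512.
Unit vector along 100° is (sin 100°, cos 100°) = (0.9848, -0.1736).
Slope in that direction = a·(0.9848) + b·(-0.1736) = −0.25384.
Apparent dip = arctan|0.25384| = 14.2° (true dip is 33.5°, so apparent ≤ true as expected).

14.2°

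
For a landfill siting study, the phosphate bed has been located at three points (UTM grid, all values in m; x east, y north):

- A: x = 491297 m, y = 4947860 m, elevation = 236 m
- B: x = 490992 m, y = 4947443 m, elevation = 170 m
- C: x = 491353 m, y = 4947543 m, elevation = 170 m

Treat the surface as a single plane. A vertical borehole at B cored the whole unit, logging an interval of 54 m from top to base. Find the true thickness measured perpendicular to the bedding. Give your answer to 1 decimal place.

Two edge vectors: A→B = (-305, -417, -66), A→C = (56, -317, -66).
Normal n = (A→B) × (A→C) = (6600, -23826, 120037).
So ∂z/∂x = −n_x/n_z = −0.05498 and ∂z/∂y = −n_y/n_z = 0.19849.
|∇z| = √(a²+b²) = 0.20596, so dip δ = arctan(0.20596) = 11.64°.
True thickness = vertical thickness × cos δ = 54 × cos 11.64° = 52.9 m.

52.9 m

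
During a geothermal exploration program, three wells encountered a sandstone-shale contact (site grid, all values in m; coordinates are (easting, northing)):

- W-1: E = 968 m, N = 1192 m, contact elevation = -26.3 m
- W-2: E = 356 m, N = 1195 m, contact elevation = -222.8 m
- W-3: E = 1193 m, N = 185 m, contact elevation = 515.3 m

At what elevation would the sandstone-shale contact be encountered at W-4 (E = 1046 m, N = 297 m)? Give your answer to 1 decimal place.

Two edge vectors: W-1→W-2 = (-612, 3, -196.5), W-1→W-3 = (225, -1007, 541.6).
Normal n = (W-1→W-2) × (W-1→W-3) = (-196250.7, 287246.7, 615609).
So ∂z/∂E = −n_x/n_z = 0.318791 and ∂z/∂N = −n_y/n_z = −0.466606.
Intercept c from W-1: -26.3 − 308.59 + 556.19 = 221.30.
At (1046, 297): z = 333.5 − 138.6 + 221.30 = 416.2 m.

416.2 m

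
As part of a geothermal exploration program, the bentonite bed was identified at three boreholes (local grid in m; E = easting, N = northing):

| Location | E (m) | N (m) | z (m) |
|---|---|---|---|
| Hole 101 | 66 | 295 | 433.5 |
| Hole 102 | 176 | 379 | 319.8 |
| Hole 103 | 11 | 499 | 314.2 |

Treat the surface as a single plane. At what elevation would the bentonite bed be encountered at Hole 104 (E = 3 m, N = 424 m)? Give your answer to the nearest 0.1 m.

Two edge vectors: Hole 101→Hole 102 = (110, 84, -113.7), Hole 101→Hole 103 = (-55, 204, -119.3).
Normal n = (Hole 101→Hole 102) × (Hole 101→Hole 103) = (13173.6, 19376.5, 27060).
So ∂z/∂E = −n_x/n_z = −0.48683 and ∂z/∂N = −n_y/n_z = −0.71606.
Intercept c from Hole 101: 433.5 + 32.13 + 211.24 = 676.87.
At (3, 424): z = −1.5 − 303.6 + 676.87 = 371.8 m.

371.8 m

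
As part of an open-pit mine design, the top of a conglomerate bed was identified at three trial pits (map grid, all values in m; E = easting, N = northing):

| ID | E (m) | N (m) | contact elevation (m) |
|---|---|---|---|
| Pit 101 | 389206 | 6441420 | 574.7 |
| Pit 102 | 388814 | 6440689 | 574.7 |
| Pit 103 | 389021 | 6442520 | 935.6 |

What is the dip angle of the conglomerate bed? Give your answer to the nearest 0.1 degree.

Let the plane be z = a·E + b·N + c.
Pit 102−Pit 101: −392a − 731b = 0;  Pit 103−Pit 101: −185a + 1100b = 360.9.
Solving gives a = −0.46575, b = 0.24976.
Gradient magnitude |∇z| = √(a² + b²) = √(0.21692 + 0.06238) = 0.52849.
True dip = arctan(0.52849) = 27.9°, dipping toward ESE (azimuth ≈ 118°).

27.9°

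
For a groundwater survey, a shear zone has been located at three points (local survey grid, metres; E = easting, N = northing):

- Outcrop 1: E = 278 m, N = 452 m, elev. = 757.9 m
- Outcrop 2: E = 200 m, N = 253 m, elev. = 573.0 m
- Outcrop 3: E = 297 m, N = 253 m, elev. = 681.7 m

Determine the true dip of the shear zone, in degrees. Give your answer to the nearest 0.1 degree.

Two edge vectors: Outcrop 1→Outcrop 2 = (-78, -199, -184.9), Outcrop 1→Outcrop 3 = (19, -199, -76.2).
Normal n = (Outcrop 1→Outcrop 2) × (Outcrop 1→Outcrop 3) = (-21631.3, -9456.7, 19303).
So ∂z/∂E = −n_x/n_z = 1.12062 and ∂z/∂N = −n_y/n_z = 0.48991.
Gradient magnitude |∇z| = √(a² + b²) = √(1.25579 + 0.24001) = 1.22303.
True dip = arctan(1.22303) = 50.7°, dipping toward WSW (azimuth ≈ 246°).

50.7°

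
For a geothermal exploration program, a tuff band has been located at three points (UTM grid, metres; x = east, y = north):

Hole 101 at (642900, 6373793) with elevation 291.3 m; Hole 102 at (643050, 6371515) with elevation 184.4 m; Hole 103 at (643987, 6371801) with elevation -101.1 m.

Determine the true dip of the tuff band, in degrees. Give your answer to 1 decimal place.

Let the plane be z = a·x + b·y + c.
Hole 102−Hole 101: 150a − 2278b = −106.9;  Hole 103−Hole 101: 1087a − 1992b = −392.4.
Solving gives a = −0.31273, b = 0.02633.
Gradient magnitude |∇z| = √(a² + b²) = √(0.09780 + 0.00069) = 0.31384.
True dip = arctan(0.31384) = 17.4°, dipping toward E (azimuth ≈ 095°).

17.4°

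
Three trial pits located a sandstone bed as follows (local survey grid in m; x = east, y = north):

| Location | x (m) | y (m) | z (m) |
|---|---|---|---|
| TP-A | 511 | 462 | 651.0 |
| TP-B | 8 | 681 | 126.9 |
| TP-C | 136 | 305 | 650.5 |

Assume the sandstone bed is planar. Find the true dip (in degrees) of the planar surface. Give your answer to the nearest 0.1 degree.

Two edge vectors: TP-A→TP-B = (-503, 219, -524.1), TP-A→TP-C = (-375, -157, -0.5).
Normal n = (TP-A→TP-B) × (TP-A→TP-C) = (-82393.2, 196286, 161096).
So ∂z/∂x = −n_x/n_z = 0.51145 and ∂z/∂y = −n_y/n_z = −1.21844.
Gradient magnitude |∇z| = √(a² + b²) = √(0.26159 + 1.48460) = 1.32143.
True dip = arctan(1.32143) = 52.9°, dipping toward NNW (azimuth ≈ 337°).

52.9°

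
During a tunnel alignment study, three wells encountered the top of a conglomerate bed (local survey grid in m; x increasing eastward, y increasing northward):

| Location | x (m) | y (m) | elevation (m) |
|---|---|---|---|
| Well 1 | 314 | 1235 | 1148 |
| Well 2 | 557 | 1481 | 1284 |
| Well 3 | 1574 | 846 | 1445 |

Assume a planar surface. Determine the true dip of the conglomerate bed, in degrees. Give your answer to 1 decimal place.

21.6°

Let the plane be z = a·x + b·y + c.
Well 2−Well 1: 243a + 246b = 136;  Well 3−Well 1: 1260a − 389b = 297.
Solving gives a = 0.31142, b = 0.24522.
Gradient magnitude |∇z| = √(a² + b²) = √(0.09698 + 0.06013) = 0.39638.
True dip = arctan(0.39638) = 21.6°, dipping toward SW (azimuth ≈ 232°).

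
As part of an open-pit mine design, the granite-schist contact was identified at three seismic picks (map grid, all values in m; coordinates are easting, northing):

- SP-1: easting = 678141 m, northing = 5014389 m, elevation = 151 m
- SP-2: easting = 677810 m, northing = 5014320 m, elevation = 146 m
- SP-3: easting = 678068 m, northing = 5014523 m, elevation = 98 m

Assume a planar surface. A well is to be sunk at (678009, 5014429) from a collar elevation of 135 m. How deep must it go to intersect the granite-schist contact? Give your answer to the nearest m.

Two edge vectors: SP-1→SP-2 = (-331, -69, -5), SP-1→SP-3 = (-73, 134, -53).
Normal n = (SP-1→SP-2) × (SP-1→SP-3) = (4327, -17178, -49391).
So ∂z/∂easting = −n_x/n_z = 0.08760705 and ∂z/∂northing = −n_y/n_z = −0.34779616.
Intercept c from SP-1: 151 − 59409.94 + 1743985.22 = 1684726.29.
At (678009, 5014429): z_contact = 59398.4 − 1743999.1 + 1684726.29 = 125.5 m.
Depth below ground = 135 − 125.5 = 9 m.

9 m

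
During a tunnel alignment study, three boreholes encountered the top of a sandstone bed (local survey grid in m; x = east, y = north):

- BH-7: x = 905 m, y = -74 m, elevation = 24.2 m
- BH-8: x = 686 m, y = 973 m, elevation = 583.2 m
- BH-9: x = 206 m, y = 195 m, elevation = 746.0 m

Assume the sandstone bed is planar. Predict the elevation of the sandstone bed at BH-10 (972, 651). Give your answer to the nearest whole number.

215 m

Let the plane be z = a·x + b·y + c.
BH-8−BH-7: −219a + 1047b = 559;  BH-9−BH-7: −699a + 269b = 721.8.
Solving gives a = −0.89956, b = 0.34575.
Then c = 24.2 − a·905 − b·-74 = 863.89.
At (972, 651): z = −874.4 + 225.1 + 863.89 = 214.6 m.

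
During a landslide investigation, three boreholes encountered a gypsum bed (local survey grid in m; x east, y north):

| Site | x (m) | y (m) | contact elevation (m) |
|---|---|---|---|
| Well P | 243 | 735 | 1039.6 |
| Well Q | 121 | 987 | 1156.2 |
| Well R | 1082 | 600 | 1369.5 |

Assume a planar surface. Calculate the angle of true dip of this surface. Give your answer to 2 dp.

41.06°

Let the plane be z = a·x + b·y + c.
Well Q−Well P: −122a + 252b = 116.6;  Well R−Well P: 839a − 135b = 329.9.
Solving gives a = 0.50716, b = 0.70823.
Gradient magnitude |∇z| = √(a² + b²) = √(0.25722 + 0.50159) = 0.87109.
True dip = arctan(0.87109) = 41.06°, dipping toward SW (azimuth ≈ 216°).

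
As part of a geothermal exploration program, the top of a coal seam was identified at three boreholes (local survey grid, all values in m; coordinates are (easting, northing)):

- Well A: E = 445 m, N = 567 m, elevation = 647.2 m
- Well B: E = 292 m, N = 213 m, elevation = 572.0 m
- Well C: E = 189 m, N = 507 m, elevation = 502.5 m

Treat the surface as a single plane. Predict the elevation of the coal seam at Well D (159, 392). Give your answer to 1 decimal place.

489.4 m

Let the plane be z = a·E + b·N + c.
Well B−Well A: −153a − 354b = −75.2;  Well C−Well A: −256a − 60b = −144.7.
Solving gives a = 0.57355, b = −0.03546.
Then c = 647.2 − a·445 − b·567 = 412.08.
At (159, 392): z = 91.2 − 13.9 + 412.08 = 489.4 m.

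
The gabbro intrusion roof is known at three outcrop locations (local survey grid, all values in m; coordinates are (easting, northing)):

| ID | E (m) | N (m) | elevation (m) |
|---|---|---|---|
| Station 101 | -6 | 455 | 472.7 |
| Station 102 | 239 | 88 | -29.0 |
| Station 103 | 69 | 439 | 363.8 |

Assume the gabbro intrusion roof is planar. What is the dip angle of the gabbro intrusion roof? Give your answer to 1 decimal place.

Two edge vectors: Station 101→Station 102 = (245, -367, -501.7), Station 101→Station 103 = (75, -16, -108.9).
Normal n = (Station 101→Station 102) × (Station 101→Station 103) = (31939.1, -10947, 23605).
So ∂z/∂E = −n_x/n_z = −1.35307 and ∂z/∂N = −n_y/n_z = 0.46376.
Gradient magnitude |∇z| = √(a² + b²) = √(1.83078 + 0.21507) = 1.43033.
True dip = arctan(1.43033) = 55.0°, dipping toward ESE (azimuth ≈ 109°).

55.0°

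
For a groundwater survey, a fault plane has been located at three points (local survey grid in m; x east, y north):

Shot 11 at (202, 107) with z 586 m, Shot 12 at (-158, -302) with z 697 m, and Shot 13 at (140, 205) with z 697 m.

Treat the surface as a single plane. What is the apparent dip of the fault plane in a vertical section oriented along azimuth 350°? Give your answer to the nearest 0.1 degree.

Let the plane be z = a·x + b·y + c.
Shot 12−Shot 11: −360a − 409b = 111;  Shot 13−Shot 11: −62a + 98b = 111.
Solving gives a = −0.92808, b = 0.54550.
Unit vector along 350° is (sin 350°, cos 350°) = (-0.1736, 0.9848).
Slope in that direction = a·(-0.1736) + b·(0.9848) = 0.69837.
Apparent dip = arctan|0.69837| = 34.9° (true dip is 47.1°, so apparent ≤ true as expected).

34.9°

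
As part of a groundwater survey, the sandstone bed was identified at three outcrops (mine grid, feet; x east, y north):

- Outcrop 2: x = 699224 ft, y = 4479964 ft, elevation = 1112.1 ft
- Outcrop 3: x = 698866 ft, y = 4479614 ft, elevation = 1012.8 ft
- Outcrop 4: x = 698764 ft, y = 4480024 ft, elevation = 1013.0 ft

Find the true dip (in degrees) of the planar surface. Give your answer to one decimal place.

12.9°

Two edge vectors: Outcrop 2→Outcrop 3 = (-358, -350, -99.3), Outcrop 2→Outcrop 4 = (-460, 60, -99.1).
Normal n = (Outcrop 2→Outcrop 3) × (Outcrop 2→Outcrop 4) = (40643, 10200.2, -182480).
So ∂z/∂x = −n_x/n_z = 0.22273 and ∂z/∂y = −n_y/n_z = 0.05590.
Gradient magnitude |∇z| = √(a² + b²) = √(0.04961 + 0.00312) = 0.22963.
True dip = arctan(0.22963) = 12.9°, dipping toward WSW (azimuth ≈ 256°).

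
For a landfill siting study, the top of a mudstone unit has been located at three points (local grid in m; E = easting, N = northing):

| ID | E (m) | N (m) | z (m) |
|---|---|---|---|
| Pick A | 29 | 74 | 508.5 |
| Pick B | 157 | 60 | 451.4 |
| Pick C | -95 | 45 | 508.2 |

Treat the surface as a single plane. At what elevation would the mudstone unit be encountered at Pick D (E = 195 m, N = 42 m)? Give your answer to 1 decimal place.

416.4 m

Let the plane be z = a·E + b·N + c.
Pick B−Pick A: 128a − 14b = −57.1;  Pick C−Pick A: −124a − 29b = −0.3.
Solving gives a = −0.30318, b = 1.30668.
Then c = 508.5 − a·29 − b·74 = 420.60.
At (195, 42): z = −59.1 + 54.9 + 420.60 = 416.4 m.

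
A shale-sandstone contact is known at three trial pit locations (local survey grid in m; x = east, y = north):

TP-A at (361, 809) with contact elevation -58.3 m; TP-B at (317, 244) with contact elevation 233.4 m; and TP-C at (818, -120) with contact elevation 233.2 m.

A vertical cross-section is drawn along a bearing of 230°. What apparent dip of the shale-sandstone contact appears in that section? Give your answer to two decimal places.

30.38°

Two edge vectors: TP-A→TP-B = (-44, -565, 291.7), TP-A→TP-C = (457, -929, 291.5).
Normal n = (TP-A→TP-B) × (TP-A→TP-C) = (106291.8, 146132.9, 299081).
So ∂z/∂x = −n_x/n_z = −0.35539 and ∂z/∂y = −n_y/n_z = −0.48861.
Unit vector along 230° is (sin 230°, cos 230°) = (-0.7660, -0.6428).
Slope in that direction = a·(-0.7660) + b·(-0.6428) = 0.58632.
Apparent dip = arctan|0.58632| = 30.38° (true dip is 31.1°, so apparent ≤ true as expected).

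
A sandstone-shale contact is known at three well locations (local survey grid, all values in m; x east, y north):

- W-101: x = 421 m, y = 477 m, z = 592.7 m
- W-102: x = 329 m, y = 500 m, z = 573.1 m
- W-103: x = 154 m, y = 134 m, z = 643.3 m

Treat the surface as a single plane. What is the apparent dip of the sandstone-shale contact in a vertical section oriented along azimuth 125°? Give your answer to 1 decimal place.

15.2°

Two edge vectors: W-101→W-102 = (-92, 23, -19.6), W-101→W-103 = (-267, -343, 50.6).
Normal n = (W-101→W-102) × (W-101→W-103) = (-5559, 9888.4, 37697).
So ∂z/∂x = −n_x/n_z = 0.14747 and ∂z/∂y = −n_y/n_z = −0.26231.
Unit vector along 125° is (sin 125°, cos 125°) = (0.8192, -0.5736).
Slope in that direction = a·(0.8192) + b·(-0.5736) = 0.27125.
Apparent dip = arctan|0.27125| = 15.2° (true dip is 16.7°, so apparent ≤ true as expected).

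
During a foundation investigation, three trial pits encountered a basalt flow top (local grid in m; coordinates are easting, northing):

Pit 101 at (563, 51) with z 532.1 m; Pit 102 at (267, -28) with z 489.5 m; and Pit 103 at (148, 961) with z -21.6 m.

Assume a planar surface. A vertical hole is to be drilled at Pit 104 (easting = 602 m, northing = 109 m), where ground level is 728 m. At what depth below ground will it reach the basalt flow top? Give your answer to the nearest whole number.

213 m

Let the plane be z = a·easting + b·northing + c.
Pit 102−Pit 101: −296a − 79b = −42.6;  Pit 103−Pit 101: −415a + 910b = −553.7.
Solving gives a = 0.27308, b = −0.48393.
Then c = 532.1 − a·563 − b·51 = 403.04.
At (602, 109): z_contact = 164.4 − 52.7 + 403.04 = 514.7 m.
Depth below ground = 728 − 514.7 = 213 m.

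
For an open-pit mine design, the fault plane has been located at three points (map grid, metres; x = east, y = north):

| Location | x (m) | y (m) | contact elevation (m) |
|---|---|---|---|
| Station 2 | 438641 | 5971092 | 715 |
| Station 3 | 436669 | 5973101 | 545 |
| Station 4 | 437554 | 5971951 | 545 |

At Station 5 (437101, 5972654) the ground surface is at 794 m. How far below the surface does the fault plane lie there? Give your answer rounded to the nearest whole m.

214 m

Let the plane be z = a·x + b·y + c.
Station 3−Station 2: −1972a + 2009b = −170;  Station 4−Station 2: −1087a + 859b = −170.
Solving gives a = 0.39911399, b = 0.30714424.
Then c = 715 − a·438641 − b·5971092 = −2008339.29.
At (437101, 5972654): z_contact = 174453.1 + 1834466.3 − 2008339.29 = 580.1 m.
Depth below ground = 794 − 580.1 = 214 m.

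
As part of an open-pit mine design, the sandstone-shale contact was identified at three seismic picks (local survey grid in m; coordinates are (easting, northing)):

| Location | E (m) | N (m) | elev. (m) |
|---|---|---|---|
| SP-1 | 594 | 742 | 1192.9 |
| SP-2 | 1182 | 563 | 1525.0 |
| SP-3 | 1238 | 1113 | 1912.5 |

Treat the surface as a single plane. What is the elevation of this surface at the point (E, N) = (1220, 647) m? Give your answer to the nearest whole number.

1606 m

Two edge vectors: SP-1→SP-2 = (588, -179, 332.1), SP-1→SP-3 = (644, 371, 719.6).
Normal n = (SP-1→SP-2) × (SP-1→SP-3) = (-252017.5, -209252.4, 333424).
So ∂z/∂E = −n_x/n_z = 0.75585 and ∂z/∂N = −n_y/n_z = 0.62759.
Intercept c from SP-1: 1192.9 − 448.97 − 465.67 = 278.26.
At (1220, 647): z = 922.1 + 406.0 + 278.26 = 1606.4 m.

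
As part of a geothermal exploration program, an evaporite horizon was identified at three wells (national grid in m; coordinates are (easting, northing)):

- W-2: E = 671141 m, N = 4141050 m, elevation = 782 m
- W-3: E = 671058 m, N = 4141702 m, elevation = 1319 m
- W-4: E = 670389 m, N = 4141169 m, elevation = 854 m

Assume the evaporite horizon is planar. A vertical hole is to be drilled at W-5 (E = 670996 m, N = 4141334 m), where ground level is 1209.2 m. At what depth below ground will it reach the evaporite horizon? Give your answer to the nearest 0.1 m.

197.1 m

Two edge vectors: W-2→W-3 = (-83, 652, 537), W-2→W-4 = (-752, 119, 72).
Normal n = (W-2→W-3) × (W-2→W-4) = (-16959, -397848, 480427).
So ∂z/∂E = −n_x/n_z = 0.035299848 and ∂z/∂N = −n_y/n_z = 0.828113324.
Intercept c from W-2: 782 − 23691.18 − 3429258.68 = −3452167.86.
At (670996, 4141334): z_contact = 23686.06 + 3429493.87 − 3452167.86 = 1012.07 m.
Depth below ground = 1209.2 − 1012.07 = 197.1 m.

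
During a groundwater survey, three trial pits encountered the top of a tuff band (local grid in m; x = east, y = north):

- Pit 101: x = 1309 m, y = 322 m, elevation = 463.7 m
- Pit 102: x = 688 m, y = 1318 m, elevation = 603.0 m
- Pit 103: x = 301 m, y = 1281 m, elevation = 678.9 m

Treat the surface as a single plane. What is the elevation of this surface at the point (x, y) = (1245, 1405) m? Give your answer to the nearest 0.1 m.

Two edge vectors: Pit 101→Pit 102 = (-621, 996, 139.3), Pit 101→Pit 103 = (-1008, 959, 215.2).
Normal n = (Pit 101→Pit 102) × (Pit 101→Pit 103) = (80750.5, -6775.2, 408429).
So ∂z/∂x = −n_x/n_z = −0.197710 and ∂z/∂y = −n_y/n_z = 0.016588.
Intercept c from Pit 101: 463.7 + 258.80 − 5.34 = 717.16.
At (1245, 1405): z = −246.1 + 23.3 + 717.16 = 494.3 m.

494.3 m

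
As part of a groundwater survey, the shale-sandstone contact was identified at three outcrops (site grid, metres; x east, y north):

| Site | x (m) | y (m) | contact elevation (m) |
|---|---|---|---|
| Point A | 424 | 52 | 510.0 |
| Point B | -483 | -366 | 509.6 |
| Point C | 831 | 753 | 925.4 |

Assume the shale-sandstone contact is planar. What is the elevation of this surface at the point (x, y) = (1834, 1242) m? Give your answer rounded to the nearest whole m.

Two edge vectors: Point A→Point B = (-907, -418, -0.4), Point A→Point C = (407, 701, 415.4).
Normal n = (Point A→Point B) × (Point A→Point C) = (-173356.8, 376605, -465681).
So ∂z/∂x = −n_x/n_z = −0.37227 and ∂z/∂y = −n_y/n_z = 0.80872.
Intercept c from Point A: 510 + 157.84 − 42.05 = 625.79.
At (1834, 1242): z = −682.7 + 1004.4 + 625.79 = 947.5 m.

947 m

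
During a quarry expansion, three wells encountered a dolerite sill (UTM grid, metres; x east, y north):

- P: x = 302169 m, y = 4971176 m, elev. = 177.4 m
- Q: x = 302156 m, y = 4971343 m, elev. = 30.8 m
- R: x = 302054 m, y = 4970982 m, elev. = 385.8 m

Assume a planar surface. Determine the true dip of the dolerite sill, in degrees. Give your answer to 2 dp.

Two edge vectors: P→Q = (-13, 167, -146.6), P→R = (-115, -194, 208.4).
Normal n = (P→Q) × (P→R) = (6362.4, 19568.2, 21727).
So ∂z/∂x = −n_x/n_z = −0.29283 and ∂z/∂y = −n_y/n_z = −0.90064.
Gradient magnitude |∇z| = √(a² + b²) = √(0.08575 + 0.81115) = 0.94705.
True dip = arctan(0.94705) = 43.44°, dipping toward NNE (azimuth ≈ 018°).

43.44°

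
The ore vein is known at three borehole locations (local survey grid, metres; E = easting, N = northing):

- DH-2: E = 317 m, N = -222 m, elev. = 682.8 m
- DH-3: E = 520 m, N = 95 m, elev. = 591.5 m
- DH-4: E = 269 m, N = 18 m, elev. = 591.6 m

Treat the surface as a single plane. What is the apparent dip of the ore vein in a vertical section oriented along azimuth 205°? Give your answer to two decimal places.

15.55°

Let the plane be z = a·E + b·N + c.
DH-3−DH-2: 203a + 317b = −91.3;  DH-4−DH-2: −48a + 240b = −91.2.
Solving gives a = 0.10946, b = −0.35811.
Unit vector along 205° is (sin 205°, cos 205°) = (-0.4226, -0.9063).
Slope in that direction = a·(-0.4226) + b·(-0.9063) = 0.27830.
Apparent dip = arctan|0.27830| = 15.55° (true dip is 20.5°, so apparent ≤ true as expected).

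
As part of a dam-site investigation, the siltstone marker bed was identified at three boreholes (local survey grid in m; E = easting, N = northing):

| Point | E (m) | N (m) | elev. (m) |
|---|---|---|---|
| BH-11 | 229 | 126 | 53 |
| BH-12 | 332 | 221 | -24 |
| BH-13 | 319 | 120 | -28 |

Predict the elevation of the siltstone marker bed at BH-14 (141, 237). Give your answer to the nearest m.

Two edge vectors: BH-11→BH-12 = (103, 95, -77), BH-11→BH-13 = (90, -6, -81).
Normal n = (BH-11→BH-12) × (BH-11→BH-13) = (-8157, 1413, -9168).
So ∂z/∂E = −n_x/n_z = −0.88973 and ∂z/∂N = −n_y/n_z = 0.15412.
Intercept c from BH-11: 53 + 203.75 − 19.42 = 237.33.
At (141, 237): z = −125.5 + 36.5 + 237.33 = 148.4 m.

148 m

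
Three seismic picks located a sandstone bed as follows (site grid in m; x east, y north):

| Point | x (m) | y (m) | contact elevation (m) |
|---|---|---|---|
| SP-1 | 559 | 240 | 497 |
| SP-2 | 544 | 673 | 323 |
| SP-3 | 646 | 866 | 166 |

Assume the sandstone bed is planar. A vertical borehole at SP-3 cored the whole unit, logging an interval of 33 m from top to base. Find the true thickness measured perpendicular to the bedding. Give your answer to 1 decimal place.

25.2 m

Let the plane be z = a·x + b·y + c.
SP-2−SP-1: −15a + 433b = −174;  SP-3−SP-1: 87a + 626b = −331.
Solving gives a = −0.73094, b = −0.42717.
|∇z| = √(a²+b²) = 0.84661, so dip δ = arctan(0.84661) = 40.25°.
True thickness = vertical thickness × cos δ = 33 × cos 40.25° = 25.2 m.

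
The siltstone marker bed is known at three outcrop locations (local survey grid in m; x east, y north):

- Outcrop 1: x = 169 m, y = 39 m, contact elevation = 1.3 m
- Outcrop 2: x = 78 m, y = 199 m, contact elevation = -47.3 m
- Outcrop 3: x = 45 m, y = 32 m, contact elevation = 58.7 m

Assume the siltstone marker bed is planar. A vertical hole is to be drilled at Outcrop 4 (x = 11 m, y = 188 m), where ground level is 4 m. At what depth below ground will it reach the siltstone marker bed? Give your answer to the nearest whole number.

16 m

Two edge vectors: Outcrop 1→Outcrop 2 = (-91, 160, -48.6), Outcrop 1→Outcrop 3 = (-124, -7, 57.4).
Normal n = (Outcrop 1→Outcrop 2) × (Outcrop 1→Outcrop 3) = (8843.8, 11249.8, 20477).
So ∂z/∂x = −n_x/n_z = −0.43189 and ∂z/∂y = −n_y/n_z = −0.54939.
Intercept c from Outcrop 1: 1.3 + 72.99 + 21.43 = 95.72.
At (11, 188): z_contact = −4.8 − 103.3 + 95.72 = -12.3 m.
Depth below ground = 4 − (-12.3) = 16 m.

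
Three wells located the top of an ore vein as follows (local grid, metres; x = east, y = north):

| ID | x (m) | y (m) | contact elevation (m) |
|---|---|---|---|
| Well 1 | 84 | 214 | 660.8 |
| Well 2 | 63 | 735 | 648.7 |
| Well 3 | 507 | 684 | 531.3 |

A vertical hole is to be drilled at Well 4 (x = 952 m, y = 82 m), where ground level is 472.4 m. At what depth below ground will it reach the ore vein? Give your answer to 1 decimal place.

Two edge vectors: Well 1→Well 2 = (-21, 521, -12.1), Well 1→Well 3 = (423, 470, -129.5).
Normal n = (Well 1→Well 2) × (Well 1→Well 3) = (-61782.5, -7837.8, -230253).
So ∂z/∂x = −n_x/n_z = −0.26832 and ∂z/∂y = −n_y/n_z = −0.03404.
Intercept c from Well 1: 660.8 + 22.54 + 7.28 = 690.62.
At (952, 82): z_contact = −255.44 − 2.79 + 690.62 = 432.39 m.
Depth below ground = 472.4 − 432.39 = 40.0 m.

40.0 m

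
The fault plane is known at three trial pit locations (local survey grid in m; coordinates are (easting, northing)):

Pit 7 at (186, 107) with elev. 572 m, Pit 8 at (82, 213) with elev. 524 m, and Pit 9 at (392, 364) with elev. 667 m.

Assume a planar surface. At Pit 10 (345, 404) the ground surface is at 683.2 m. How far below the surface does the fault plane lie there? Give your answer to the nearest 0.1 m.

Let the plane be z = a·E + b·N + c.
Pit 8−Pit 7: −104a + 106b = −48;  Pit 9−Pit 7: 206a + 257b = 95.
Solving gives a = 0.46137, b = −0.00016.
Then c = 572 − a·186 − b·107 = 486.20.
At (345, 404): z_contact = 159.17 − 0.07 + 486.20 = 645.31 m.
Depth below ground = 683.2 − 645.31 = 37.9 m.

37.9 m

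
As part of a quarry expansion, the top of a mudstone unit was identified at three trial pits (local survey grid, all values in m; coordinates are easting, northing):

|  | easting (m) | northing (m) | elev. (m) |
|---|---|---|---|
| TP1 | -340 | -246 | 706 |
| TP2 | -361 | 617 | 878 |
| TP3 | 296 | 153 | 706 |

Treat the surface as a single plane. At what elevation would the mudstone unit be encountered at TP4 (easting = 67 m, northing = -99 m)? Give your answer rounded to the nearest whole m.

Let the plane be z = a·easting + b·northing + c.
TP2−TP1: −21a + 863b = 172;  TP3−TP1: 636a + 399b = 0.
Solving gives a = −0.12316, b = 0.19631.
Then c = 706 − a·-340 − b·-246 = 712.42.
At (67, -99): z = −8.3 − 19.4 + 712.42 = 684.7 m.

685 m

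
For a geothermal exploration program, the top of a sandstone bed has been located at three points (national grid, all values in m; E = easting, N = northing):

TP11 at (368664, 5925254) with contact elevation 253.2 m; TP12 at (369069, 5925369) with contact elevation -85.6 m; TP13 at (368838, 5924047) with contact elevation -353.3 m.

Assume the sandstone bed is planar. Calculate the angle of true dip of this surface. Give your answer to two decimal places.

45.28°

Two edge vectors: TP11→TP12 = (405, 115, -338.8), TP11→TP13 = (174, -1207, -606.5).
Normal n = (TP11→TP12) × (TP11→TP13) = (-478679.1, 186681.3, -508845).
So ∂z/∂E = −n_x/n_z = −0.94072 and ∂z/∂N = −n_y/n_z = 0.36687.
Gradient magnitude |∇z| = √(a² + b²) = √(0.88495 + 0.13460) = 1.00972.
True dip = arctan(1.00972) = 45.28°, dipping toward ESE (azimuth ≈ 111°).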